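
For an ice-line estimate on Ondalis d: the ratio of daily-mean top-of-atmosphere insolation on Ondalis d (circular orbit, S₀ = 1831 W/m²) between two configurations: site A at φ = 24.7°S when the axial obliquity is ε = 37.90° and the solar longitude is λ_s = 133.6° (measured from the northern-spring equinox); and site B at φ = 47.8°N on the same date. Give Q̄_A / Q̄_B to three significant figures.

— Configuration A (φ=-24.7°):
Solar declination: sin δ = sin ε · sin λ_s = sin 37.90° × sin 133.6° = 0.44485, so δ = +26.414°.
cos H₀ = −tan(-24.7°) tan(+26.414°) = 0.2285, H₀ = 1.3403 rad.
Bracket: H₀ sin φ sin δ + cos φ cos δ sin H₀ = 1.3403×-0.41787×0.44485 + 0.90851×0.89561×0.97355 = -0.249148 + 0.792149 = 0.543001.
Q̄ = (S₀/π) × [bracket] = (1831/π) × 0.543001 = 316.47 W/m².
— Configuration B (φ=+47.8°):
cos H₀ = −tan(+47.8°) tan(+26.414°) = -0.5478, H₀ = 2.1505 rad.
Bracket: H₀ sin φ sin δ + cos φ cos δ sin H₀ = 2.1505×0.74080×0.44485 + 0.67172×0.89561×0.83662 = 0.708686 + 0.503310 = 1.211996.
Q̄ = (S₀/π) × [bracket] = (1831/π) × 1.211996 = 706.38 W/m².
Ratio Q̄_A / Q̄_B = 316.47 / 706.38 = 0.4480.

Q̄_A / Q̄_B ≈ 0.448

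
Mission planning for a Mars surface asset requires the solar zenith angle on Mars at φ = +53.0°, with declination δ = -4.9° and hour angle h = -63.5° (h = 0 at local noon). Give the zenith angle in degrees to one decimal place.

cos θ_z = sin φ sin δ + cos φ cos δ cos h = -0.068217 + 0.267547 = 0.199330.
θ_z = arccos(0.199330) = 78.5°.

θ_z = 78.5°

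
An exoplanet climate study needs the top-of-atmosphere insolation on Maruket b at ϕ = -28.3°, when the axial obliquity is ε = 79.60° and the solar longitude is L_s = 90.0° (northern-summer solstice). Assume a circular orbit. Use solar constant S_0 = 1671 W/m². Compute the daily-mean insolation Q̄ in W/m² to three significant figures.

Q̄ ≈ 0.00 W/m²

Solar declination: sin δ = sin ε · sin L_s = sin 79.60° × sin 90.0° = 0.98357, so δ = +79.600°.
cos h₀ = −tan(-28.3°) tan(+79.600°) = 2.9338 ≥ 1 ⇒ polar night, h₀ = 0 and Q̄ = 0.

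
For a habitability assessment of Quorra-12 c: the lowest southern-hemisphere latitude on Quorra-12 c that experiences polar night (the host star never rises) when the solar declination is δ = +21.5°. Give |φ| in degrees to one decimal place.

|φ| = 68.5°

Polar night requires cos H₀ = −tan φ tan δ ≥ 1, i.e. tan φ tan δ ≤ −1.
The boundary is |tan φ| · |tan δ| = 1, so |φ| = 90° − |δ| = 90° − 21.5° = 68.5° in the southern hemisphere.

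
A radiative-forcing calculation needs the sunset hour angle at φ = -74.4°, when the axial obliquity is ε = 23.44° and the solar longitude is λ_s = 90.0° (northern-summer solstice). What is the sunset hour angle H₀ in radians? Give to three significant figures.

H₀ = 0.00 rad

Solar declination: sin δ = sin ε · sin λ_s = sin 23.44° × sin 90.0° = 0.39779, so δ = +23.440°.
cos H₀ = −tan φ · tan δ = 1.5529 ≥ 1, so the Sun never rises (polar night) and H₀ = 0.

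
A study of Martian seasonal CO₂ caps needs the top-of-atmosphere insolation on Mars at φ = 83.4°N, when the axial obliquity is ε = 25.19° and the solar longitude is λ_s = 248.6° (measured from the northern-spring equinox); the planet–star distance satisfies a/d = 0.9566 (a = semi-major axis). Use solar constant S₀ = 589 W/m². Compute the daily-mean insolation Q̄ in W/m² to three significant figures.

Q̄ ≈ 0.00 W/m²

Solar declination: sin δ = sin ε · sin λ_s = sin 25.19° × sin 248.6° = -0.39628, so δ = -23.346°.
cos H₀ = −tan(+83.4°) tan(-23.346°) = 3.7303 ≥ 1 ⇒ polar night, H₀ = 0 and Q̄ = 0.
Inverse-square distance factor (a/d)² = 0.9566² = 0.915084.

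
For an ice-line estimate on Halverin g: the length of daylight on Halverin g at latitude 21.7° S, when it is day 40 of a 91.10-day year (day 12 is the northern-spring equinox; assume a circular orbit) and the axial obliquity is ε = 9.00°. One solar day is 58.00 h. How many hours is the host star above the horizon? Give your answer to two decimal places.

Solar longitude: L_s = 360° × (40 − 12)/91.10 = 110.648°.
sin δ = sin 9.00° × sin 110.648° = 0.14639, so δ = +8.418°.
cos h₀ = −tan ϕ · tan δ = −tan(-21.7°) × tan(+8.418°) = 0.0589, so h₀ = 1.5119 rad = 86.62°.
Daylight = 2h₀/(2π) × 58.00 h = (1.5119/π) × 58.00 = 27.91 h.

27.91 h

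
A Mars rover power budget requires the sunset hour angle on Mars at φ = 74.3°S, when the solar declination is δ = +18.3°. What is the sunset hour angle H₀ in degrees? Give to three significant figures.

H₀ = 0.00°

cos H₀ = −tan φ · tan δ = 1.1766 ≥ 1, so the Sun never rises (polar night) and H₀ = 0.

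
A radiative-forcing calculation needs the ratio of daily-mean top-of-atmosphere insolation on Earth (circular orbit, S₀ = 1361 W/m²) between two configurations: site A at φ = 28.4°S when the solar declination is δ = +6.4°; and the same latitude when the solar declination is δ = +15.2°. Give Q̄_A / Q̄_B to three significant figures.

— Configuration A (φ=-28.4°):
cos H₀ = −tan(-28.4°) tan(+6.400°) = 0.0606, H₀ = 1.5101 rad.
Bracket: H₀ sin φ sin δ + cos φ cos δ sin H₀ = 1.5101×-0.47562×0.11147 + 0.87965×0.99377×0.99816 = -0.080062 + 0.872561 = 0.792499.
Q̄ = (S₀/π) × [bracket] = (1361/π) × 0.792499 = 343.33 W/m².
— Configuration B (φ=-28.4°):
cos H₀ = −tan(-28.4°) tan(+15.200°) = 0.1469, H₀ = 1.4234 rad.
Bracket: H₀ sin φ sin δ + cos φ cos δ sin H₀ = 1.4234×-0.47562×0.26219 + 0.87965×0.96502×0.98915 = -0.177502 + 0.839669 = 0.662167.
Q̄ = (S₀/π) × [bracket] = (1361/π) × 0.662167 = 286.86 W/m².
Ratio Q̄_A / Q̄_B = 343.33 / 286.86 = 1.197.

Q̄_A / Q̄_B ≈ 1.20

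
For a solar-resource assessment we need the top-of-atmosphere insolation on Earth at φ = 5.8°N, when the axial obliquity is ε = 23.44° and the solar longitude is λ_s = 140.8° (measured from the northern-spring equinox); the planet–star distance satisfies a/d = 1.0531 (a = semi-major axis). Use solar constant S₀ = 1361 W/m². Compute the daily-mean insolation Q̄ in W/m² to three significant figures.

Q̄ ≈ 482 W/m²

Solar declination: sin δ = sin ε · sin λ_s = sin 23.44° × sin 140.8° = 0.25141, so δ = +14.561°.
cos H₀ = −tan(+5.8°) tan(+14.561°) = -0.0264, H₀ = 1.5972 rad.
Bracket: H₀ sin φ sin δ + cos φ cos δ sin H₀ = 1.5972×0.10106×0.25141 + 0.99488×0.96788×0.99965 = 0.040581 + 0.962587 = 1.003168.
Inverse-square distance factor (a/d)² = 1.0531² = 1.109020.
Q̄ = (S₀/π) × 1.109020 × [bracket] = (1361/π) × 1.109020 × 1.003168 = 482.0 W/m².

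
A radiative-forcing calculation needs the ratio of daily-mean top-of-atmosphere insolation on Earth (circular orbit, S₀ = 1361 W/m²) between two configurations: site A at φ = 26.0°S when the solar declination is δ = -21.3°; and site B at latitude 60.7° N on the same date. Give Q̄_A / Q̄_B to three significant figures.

Q̄_A / Q̄_B ≈ 15.0

— Configuration A (φ=-26.0°):
cos H₀ = −tan(-26.0°) tan(-21.300°) = -0.1902, H₀ = 1.7621 rad.
Bracket: H₀ sin φ sin δ + cos φ cos δ sin H₀ = 1.7621×-0.43837×-0.36325 + 0.89879×0.93169×0.98175 = 0.280593 + 0.822111 = 1.102704.
Q̄ = (S₀/π) × [bracket] = (1361/π) × 1.102704 = 477.71 W/m².
— Configuration B (φ=+60.7°):
cos H₀ = −tan(+60.7°) tan(-21.300°) = 0.6948, H₀ = 0.8027 rad.
Bracket: H₀ sin φ sin δ + cos φ cos δ sin H₀ = 0.8027×0.87207×-0.36325 + 0.48938×0.93169×0.71924 = -0.254279 + 0.327938 = 0.073659.
Q̄ = (S₀/π) × [bracket] = (1361/π) × 0.073659 = 31.911 W/m².
Ratio Q̄_A / Q̄_B = 477.71 / 31.911 = 14.97.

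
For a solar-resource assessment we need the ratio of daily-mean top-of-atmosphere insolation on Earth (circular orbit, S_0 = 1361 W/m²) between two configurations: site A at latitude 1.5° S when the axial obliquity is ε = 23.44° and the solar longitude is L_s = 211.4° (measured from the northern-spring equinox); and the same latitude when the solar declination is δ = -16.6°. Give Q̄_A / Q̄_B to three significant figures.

— Configuration A (ϕ=-1.5°):
Solar declination: sin δ = sin ε · sin L_s = sin 23.44° × sin 211.4° = -0.20725, so δ = -11.961°.
cos h₀ = −tan(-1.5°) tan(-11.961°) = -0.0055, h₀ = 1.5763 rad.
Bracket: h₀ sin ϕ sin δ + cos ϕ cos δ sin h₀ = 1.5763×-0.02618×-0.20725 + 0.99966×0.97829×0.99998 = 0.008553 + 0.977938 = 0.986491.
Q̄ = (S_0/π) × [bracket] = (1361/π) × 0.986491 = 427.37 W/m².
— Configuration B (ϕ=-1.5°):
cos h₀ = −tan(-1.5°) tan(-16.600°) = -0.0078, h₀ = 1.5786 rad.
Bracket: h₀ sin ϕ sin δ + cos ϕ cos δ sin h₀ = 1.5786×-0.02618×-0.28569 + 0.99966×0.95832×0.99997 = 0.011807 + 0.957965 = 0.969772.
Q̄ = (S_0/π) × [bracket] = (1361/π) × 0.969772 = 420.12 W/m².
Ratio Q̄_A / Q̄_B = 427.37 / 420.12 = 1.017.

Q̄_A / Q̄_B ≈ 1.02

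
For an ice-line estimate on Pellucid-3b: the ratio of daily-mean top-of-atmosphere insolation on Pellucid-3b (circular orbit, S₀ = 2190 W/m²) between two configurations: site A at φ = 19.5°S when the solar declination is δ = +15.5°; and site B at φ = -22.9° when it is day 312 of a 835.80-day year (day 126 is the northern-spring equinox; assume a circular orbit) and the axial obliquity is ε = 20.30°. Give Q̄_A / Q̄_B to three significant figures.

— Configuration A (φ=-19.5°):
cos H₀ = −tan(-19.5°) tan(+15.500°) = 0.0982, H₀ = 1.4724 rad.
Bracket: H₀ sin φ sin δ + cos φ cos δ sin H₀ = 1.4724×-0.33381×0.26724 + 0.94264×0.96363×0.99517 = -0.131349 + 0.903969 = 0.772620.
Q̄ = (S₀/π) × [bracket] = (2190/π) × 0.772620 = 538.59 W/m².
— Configuration B (φ=-22.9°):
Solar longitude: λ_s = 360° × (312 − 126)/835.80 = 80.115°.
sin δ = sin 20.30° × sin 80.115° = 0.34179, so δ = +19.986°.
cos H₀ = −tan(-22.9°) tan(+19.986°) = 0.1536, H₀ = 1.4166 rad.
Bracket: H₀ sin φ sin δ + cos φ cos δ sin H₀ = 1.4166×-0.38912×0.34179 + 0.92119×0.93978×0.98813 = -0.188404 + 0.855440 = 0.667036.
Q̄ = (S₀/π) × [bracket] = (2190/π) × 0.667036 = 464.99 W/m².
Ratio Q̄_A / Q̄_B = 538.59 / 464.99 = 1.158.

Q̄_A / Q̄_B ≈ 1.16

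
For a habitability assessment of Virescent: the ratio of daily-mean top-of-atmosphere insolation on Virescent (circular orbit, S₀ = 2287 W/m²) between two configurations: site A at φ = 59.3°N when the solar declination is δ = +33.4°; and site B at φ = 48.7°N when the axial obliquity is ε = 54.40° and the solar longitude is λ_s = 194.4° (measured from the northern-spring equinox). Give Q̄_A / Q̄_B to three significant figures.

— Configuration A (φ=+59.3°):
cos H₀ = −tan(+59.3°) tan(+33.400°) = -1.1105 ≤ −1 ⇒ polar day, H₀ = π.
Bracket: H₀ sin φ sin δ + cos φ cos δ sin H₀ = 3.1416×0.85985×0.55048 + 0.51054×0.83485×0.00000 = 1.487014 + 0.000000 = 1.487014.
Q̄ = (S₀/π) × [bracket] = (2287/π) × 1.487014 = 1082.5 W/m².
— Configuration B (φ=+48.7°):
Solar declination: sin δ = sin ε · sin λ_s = sin 54.40° × sin 194.4° = -0.20221, so δ = -11.666°.
cos H₀ = −tan(+48.7°) tan(-11.666°) = 0.2350, H₀ = 1.3336 rad.
Bracket: H₀ sin φ sin δ + cos φ cos δ sin H₀ = 1.3336×0.75126×-0.20221 + 0.66000×0.97934×0.97199 = -0.202590 + 0.628260 = 0.425670.
Q̄ = (S₀/π) × [bracket] = (2287/π) × 0.425670 = 309.88 W/m².
Ratio Q̄_A / Q̄_B = 1082.5 / 309.88 = 3.493.

Q̄_A / Q̄_B ≈ 3.49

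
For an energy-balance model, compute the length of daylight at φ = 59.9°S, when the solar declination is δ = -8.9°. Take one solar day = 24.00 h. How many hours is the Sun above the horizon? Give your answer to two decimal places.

14.09 h

cos H₀ = −tan φ · tan δ = −tan(-59.9°) × tan(-8.900°) = -0.2701, so H₀ = 1.8443 rad = 105.67°.
Daylight = 2H₀/(2π) × 24.00 h = (1.8443/π) × 24.00 = 14.09 h.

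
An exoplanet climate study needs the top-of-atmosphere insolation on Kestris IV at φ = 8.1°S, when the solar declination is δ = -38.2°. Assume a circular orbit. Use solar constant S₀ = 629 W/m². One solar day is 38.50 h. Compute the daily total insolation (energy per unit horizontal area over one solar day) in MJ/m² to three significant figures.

cos H₀ = −tan(-8.1°) tan(-38.200°) = -0.1120, H₀ = 1.6830 rad.
Bracket: H₀ sin φ sin δ + cos φ cos δ sin H₀ = 1.6830×-0.14090×-0.61841 + 0.99002×0.78586×0.99371 = 0.146646 + 0.773123 = 0.919769.
Q̄ = (S₀/π) × [bracket] = (629/π) × 0.919769 = 184.15 W/m².
Daily total = Q̄ × 38.50 h × 3600 s/h = 184.15 × 38.50 × 3600 / 10⁶ = 25.52 MJ/m².

25.5 MJ/m²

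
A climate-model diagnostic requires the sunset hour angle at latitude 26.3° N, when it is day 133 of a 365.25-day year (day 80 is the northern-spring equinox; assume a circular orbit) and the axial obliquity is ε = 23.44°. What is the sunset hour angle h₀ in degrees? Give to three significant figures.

Solar longitude: L_s = 360° × (133 − 80)/365.25 = 52.238°.
sin δ = sin 23.44° × sin 52.238° = 0.31448, so δ = +18.329°.
cos h₀ = −tan ϕ · tan δ = −tan(+26.3°) × tan(+18.329°) = -0.1637, so h₀ = 1.7353 rad = 99.42°.

h₀ = 99.4°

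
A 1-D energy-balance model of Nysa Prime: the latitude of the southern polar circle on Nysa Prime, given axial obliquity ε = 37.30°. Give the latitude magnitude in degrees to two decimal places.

The polar circle is the lowest latitude that experiences at least one full rotation of continuous darkness at the northern-summer solstice; it lies at |φ| = 90° − ε = 90° − 37.30° = 52.70°.

52.70°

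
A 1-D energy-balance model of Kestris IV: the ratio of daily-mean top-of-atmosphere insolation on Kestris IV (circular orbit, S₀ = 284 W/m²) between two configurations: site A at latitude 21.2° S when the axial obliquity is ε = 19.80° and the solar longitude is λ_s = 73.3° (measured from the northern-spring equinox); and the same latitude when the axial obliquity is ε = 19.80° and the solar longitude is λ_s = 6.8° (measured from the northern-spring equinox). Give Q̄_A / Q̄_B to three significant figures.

Q̄_A / Q̄_B ≈ 0.776

— Configuration A (φ=-21.2°):
Solar declination: sin δ = sin ε · sin λ_s = sin 19.80° × sin 73.3° = 0.32445, so δ = +18.932°.
cos H₀ = −tan(-21.2°) tan(+18.932°) = 0.1330, H₀ = 1.4374 rad.
Bracket: H₀ sin φ sin δ + cos φ cos δ sin H₀ = 1.4374×-0.36162×0.32445 + 0.93232×0.94590×0.99111 = -0.168647 + 0.874042 = 0.705395.
Q̄ = (S₀/π) × [bracket] = (284/π) × 0.705395 = 63.768 W/m².
— Configuration B (φ=-21.2°):
Solar declination: sin δ = sin ε · sin λ_s = sin 19.80° × sin 6.8° = 0.04011, so δ = +2.299°.
cos H₀ = −tan(-21.2°) tan(+2.299°) = 0.0156, H₀ = 1.5552 rad.
Bracket: H₀ sin φ sin δ + cos φ cos δ sin H₀ = 1.5552×-0.36162×0.04011 + 0.93232×0.99920×0.99988 = -0.022558 + 0.931462 = 0.908904.
Q̄ = (S₀/π) × [bracket] = (284/π) × 0.908904 = 82.165 W/m².
Ratio Q̄_A / Q̄_B = 63.768 / 82.165 = 0.7761.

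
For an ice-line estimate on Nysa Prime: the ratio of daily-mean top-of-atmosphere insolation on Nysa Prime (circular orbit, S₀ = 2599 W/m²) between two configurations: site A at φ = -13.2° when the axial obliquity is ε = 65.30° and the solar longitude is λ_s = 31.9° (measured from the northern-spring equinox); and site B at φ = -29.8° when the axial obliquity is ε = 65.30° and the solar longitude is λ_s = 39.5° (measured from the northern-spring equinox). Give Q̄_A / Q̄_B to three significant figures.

Q̄_A / Q̄_B ≈ 2.18

— Configuration A (φ=-13.2°):
Solar declination: sin δ = sin ε · sin λ_s = sin 65.30° × sin 31.9° = 0.48009, so δ = +28.691°.
cos H₀ = −tan(-13.2°) tan(+28.691°) = 0.1284, H₀ = 1.4421 rad.
Bracket: H₀ sin φ sin δ + cos φ cos δ sin H₀ = 1.4421×-0.22835×0.48009 + 0.97358×0.87722×0.99173 = -0.158095 + 0.846981 = 0.688886.
Q̄ = (S₀/π) × [bracket] = (2599/π) × 0.688886 = 569.91 W/m².
— Configuration B (φ=-29.8°):
Solar declination: sin δ = sin ε · sin λ_s = sin 65.30° × sin 39.5° = 0.57788, so δ = +35.302°.
cos H₀ = −tan(-29.8°) tan(+35.302°) = 0.4055, H₀ = 1.1532 rad.
Bracket: H₀ sin φ sin δ + cos φ cos δ sin H₀ = 1.1532×-0.49697×0.57788 + 0.86777×0.81612×0.91408 = -0.331186 + 0.647356 = 0.316170.
Q̄ = (S₀/π) × [bracket] = (2599/π) × 0.316170 = 261.56 W/m².
Ratio Q̄_A / Q̄_B = 569.91 / 261.56 = 2.179.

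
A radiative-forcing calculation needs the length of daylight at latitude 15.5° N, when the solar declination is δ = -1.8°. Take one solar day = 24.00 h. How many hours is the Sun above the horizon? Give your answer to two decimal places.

cos h₀ = −tan ϕ · tan δ = −tan(+15.5°) × tan(-1.800°) = 0.0087, so h₀ = 1.5621 rad = 89.50°.
Daylight = 2h₀/(2π) × 24.00 h = (1.5621/π) × 24.00 = 11.93 h.

11.93 h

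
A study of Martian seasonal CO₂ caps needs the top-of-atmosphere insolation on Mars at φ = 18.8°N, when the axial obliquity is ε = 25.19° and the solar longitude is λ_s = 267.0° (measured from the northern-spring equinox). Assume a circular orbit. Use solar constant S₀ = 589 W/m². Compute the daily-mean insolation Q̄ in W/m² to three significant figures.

Solar declination: sin δ = sin ε · sin λ_s = sin 25.19° × sin 267.0° = -0.42504, so δ = -25.153°.
cos H₀ = −tan(+18.8°) tan(-25.153°) = 0.1599, H₀ = 1.4103 rad.
Bracket: H₀ sin φ sin δ + cos φ cos δ sin H₀ = 1.4103×0.32227×-0.42504 + 0.94665×0.90518×0.98714 = -0.193180 + 0.845869 = 0.652689.
Q̄ = (S₀/π) × [bracket] = (589/π) × 0.652689 = 122.4 W/m².

Q̄ ≈ 122 W/m²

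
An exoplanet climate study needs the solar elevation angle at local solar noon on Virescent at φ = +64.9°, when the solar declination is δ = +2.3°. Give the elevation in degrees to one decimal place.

At local noon the hour angle is zero, so the zenith angle equals |φ − δ| = |+64.9° − (+2.300°)| = 62.600°.
Elevation = 90° − 62.600° = 27.4°.

27.4°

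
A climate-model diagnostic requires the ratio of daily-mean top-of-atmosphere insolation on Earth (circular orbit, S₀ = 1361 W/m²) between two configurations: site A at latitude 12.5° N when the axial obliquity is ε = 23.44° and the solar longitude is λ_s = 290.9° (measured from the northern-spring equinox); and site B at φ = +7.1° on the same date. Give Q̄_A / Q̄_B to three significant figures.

Q̄_A / Q̄_B ≈ 0.922

— Configuration A (φ=+12.5°):
Solar declination: sin δ = sin ε · sin λ_s = sin 23.44° × sin 290.9° = -0.37162, so δ = -21.815°.
cos H₀ = −tan(+12.5°) tan(-21.815°) = 0.0887, H₀ = 1.4819 rad.
Bracket: H₀ sin φ sin δ + cos φ cos δ sin H₀ = 1.4819×0.21644×-0.37162 + 0.97630×0.92839×0.99605 = -0.119194 + 0.902807 = 0.783613.
Q̄ = (S₀/π) × [bracket] = (1361/π) × 0.783613 = 339.48 W/m².
— Configuration B (φ=+7.1°):
cos H₀ = −tan(+7.1°) tan(-21.815°) = 0.0499, H₀ = 1.5209 rad.
Bracket: H₀ sin φ sin δ + cos φ cos δ sin H₀ = 1.5209×0.12360×-0.37162 + 0.99233×0.92839×0.99876 = -0.069858 + 0.920127 = 0.850269.
Q̄ = (S₀/π) × [bracket] = (1361/π) × 0.850269 = 368.35 W/m².
Ratio Q̄_A / Q̄_B = 339.48 / 368.35 = 0.9216.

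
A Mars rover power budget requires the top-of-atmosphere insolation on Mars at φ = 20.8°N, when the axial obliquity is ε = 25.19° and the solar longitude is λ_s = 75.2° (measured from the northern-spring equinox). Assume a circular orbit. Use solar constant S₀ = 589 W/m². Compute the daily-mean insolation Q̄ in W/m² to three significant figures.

Q̄ ≈ 205 W/m²

Solar declination: sin δ = sin ε · sin λ_s = sin 25.19° × sin 75.2° = 0.41150, so δ = +24.299°.
cos H₀ = −tan(+20.8°) tan(+24.299°) = -0.1715, H₀ = 1.7432 rad.
Bracket: H₀ sin φ sin δ + cos φ cos δ sin H₀ = 1.7432×0.35511×0.41150 + 0.93483×0.91141×0.98518 = 0.254730 + 0.839387 = 1.094117.
Q̄ = (S₀/π) × [bracket] = (589/π) × 1.094117 = 205.1 W/m².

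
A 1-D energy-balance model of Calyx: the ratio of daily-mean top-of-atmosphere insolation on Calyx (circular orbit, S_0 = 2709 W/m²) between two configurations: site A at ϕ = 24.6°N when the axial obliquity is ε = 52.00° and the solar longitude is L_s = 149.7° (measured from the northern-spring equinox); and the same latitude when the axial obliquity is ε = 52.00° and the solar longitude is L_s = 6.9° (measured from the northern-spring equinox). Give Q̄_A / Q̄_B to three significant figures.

Q̄_A / Q̄_B ≈ 1.15

— Configuration A (ϕ=+24.6°):
Solar declination: sin δ = sin ε · sin L_s = sin 52.00° × sin 149.7° = 0.39757, so δ = +23.427°.
cos h₀ = −tan(+24.6°) tan(+23.427°) = -0.1984, h₀ = 1.7705 rad.
Bracket: h₀ sin ϕ sin δ + cos ϕ cos δ sin h₀ = 1.7705×0.41628×0.39757 + 0.90924×0.91757×0.98013 = 0.293019 + 0.817714 = 1.110733.
Q̄ = (S_0/π) × [bracket] = (2709/π) × 1.110733 = 957.79 W/m².
— Configuration B (ϕ=+24.6°):
Solar declination: sin δ = sin ε · sin L_s = sin 52.00° × sin 6.9° = 0.09467, so δ = +5.432°.
cos h₀ = −tan(+24.6°) tan(+5.432°) = -0.0435, h₀ = 1.6143 rad.
Bracket: h₀ sin ϕ sin δ + cos ϕ cos δ sin h₀ = 1.6143×0.41628×0.09467 + 0.90924×0.99551×0.99905 = 0.063618 + 0.904298 = 0.967916.
Q̄ = (S_0/π) × [bracket] = (2709/π) × 0.967916 = 834.64 W/m².
Ratio Q̄_A / Q̄_B = 957.79 / 834.64 = 1.148.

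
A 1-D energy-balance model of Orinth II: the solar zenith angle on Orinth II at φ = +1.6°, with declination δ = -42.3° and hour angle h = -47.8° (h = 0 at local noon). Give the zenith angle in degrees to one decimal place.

θ_z = 61.5°

cos θ_z = sin φ sin δ + cos φ cos δ cos h = -0.018792 + 0.496632 = 0.477840.
θ_z = arccos(0.477840) = 61.5°.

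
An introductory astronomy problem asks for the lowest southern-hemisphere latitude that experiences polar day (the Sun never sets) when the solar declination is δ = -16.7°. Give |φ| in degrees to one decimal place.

|φ| = 73.3°

Polar day requires cos H₀ = −tan φ tan δ ≤ −1, i.e. tan φ tan δ ≥ 1.
The boundary is |tan φ| · |tan δ| = 1, so |φ| = 90° − |δ| = 90° − 16.7° = 73.3° in the southern hemisphere.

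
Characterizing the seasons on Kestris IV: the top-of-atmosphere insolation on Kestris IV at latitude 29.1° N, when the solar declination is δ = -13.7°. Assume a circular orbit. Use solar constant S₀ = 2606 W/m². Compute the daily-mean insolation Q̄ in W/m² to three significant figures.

cos H₀ = −tan(+29.1°) tan(-13.700°) = 0.1357, H₀ = 1.4347 rad.
Bracket: H₀ sin φ sin δ + cos φ cos δ sin H₀ = 1.4347×0.48634×-0.23684 + 0.87377×0.97155×0.99075 = -0.165256 + 0.841059 = 0.675803.
Q̄ = (S₀/π) × [bracket] = (2606/π) × 0.675803 = 560.6 W/m².

Q̄ ≈ 561 W/m²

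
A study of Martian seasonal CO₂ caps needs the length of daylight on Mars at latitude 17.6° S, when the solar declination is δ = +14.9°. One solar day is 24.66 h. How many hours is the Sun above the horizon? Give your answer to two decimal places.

cos h₀ = −tan ϕ · tan δ = −tan(-17.6°) × tan(+14.900°) = 0.0844, so h₀ = 1.4863 rad = 85.16°.
Daylight = 2h₀/(2π) × 24.66 h = (1.4863/π) × 24.66 = 11.67 h.

11.67 h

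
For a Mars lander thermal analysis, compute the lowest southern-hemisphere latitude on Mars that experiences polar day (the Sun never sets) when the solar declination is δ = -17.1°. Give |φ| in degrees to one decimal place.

Polar day requires cos H₀ = −tan φ tan δ ≤ −1, i.e. tan φ tan δ ≥ 1.
The boundary is |tan φ| · |tan δ| = 1, so |φ| = 90° − |δ| = 90° − 17.1° = 72.9° in the southern hemisphere.

|φ| = 72.9°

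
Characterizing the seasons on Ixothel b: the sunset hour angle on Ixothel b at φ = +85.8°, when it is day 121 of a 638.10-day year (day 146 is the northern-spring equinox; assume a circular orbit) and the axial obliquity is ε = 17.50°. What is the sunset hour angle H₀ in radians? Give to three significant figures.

Solar longitude: λ_s = 360° × (121 − 146)/638.10 = -14.104°, i.e. -14.104° + 360° = 345.896°.
sin δ = sin 17.50° × sin 345.896° = -0.07328, so δ = -4.202°.
cos H₀ = −tan φ · tan δ = 1.0006 ≥ 1, so the host star never rises (polar night) and H₀ = 0.

H₀ = 0.00 rad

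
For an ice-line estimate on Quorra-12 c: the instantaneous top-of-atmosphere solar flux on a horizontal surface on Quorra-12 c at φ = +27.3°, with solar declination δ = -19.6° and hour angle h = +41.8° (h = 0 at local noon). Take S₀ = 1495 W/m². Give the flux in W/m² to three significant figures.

cos θ_z = sin φ sin δ + cos φ cos δ cos h = -0.153855 + 0.624059 = 0.470204.
Flux = S₀ · cos θ_z = 1495 × 0.470204 = 703.0 W/m².

703 W/m²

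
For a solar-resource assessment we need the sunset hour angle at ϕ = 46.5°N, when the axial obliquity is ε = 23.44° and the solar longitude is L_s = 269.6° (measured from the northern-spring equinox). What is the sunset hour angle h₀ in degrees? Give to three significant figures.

h₀ = 62.8°

Solar declination: sin δ = sin ε · sin L_s = sin 23.44° × sin 269.6° = -0.39778, so δ = -23.439°.
cos h₀ = −tan ϕ · tan δ = −tan(+46.5°) × tan(-23.439°) = 0.4569, so h₀ = 1.0963 rad = 62.81°.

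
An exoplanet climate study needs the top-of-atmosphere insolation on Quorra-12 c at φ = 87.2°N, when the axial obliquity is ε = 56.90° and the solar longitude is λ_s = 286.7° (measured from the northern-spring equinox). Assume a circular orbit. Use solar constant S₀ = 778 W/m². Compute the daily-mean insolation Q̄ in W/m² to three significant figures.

Solar declination: sin δ = sin ε · sin λ_s = sin 56.90° × sin 286.7° = -0.80239, so δ = -53.359°.
cos H₀ = −tan(+87.2°) tan(-53.359°) = 27.4896 ≥ 1 ⇒ polar night, H₀ = 0 and Q̄ = 0.

Q̄ ≈ 0.00 W/m²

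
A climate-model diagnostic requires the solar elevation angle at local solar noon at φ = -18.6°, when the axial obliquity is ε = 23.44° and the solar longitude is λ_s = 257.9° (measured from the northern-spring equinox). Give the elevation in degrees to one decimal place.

85.7°

Solar declination: sin δ = sin ε · sin λ_s = sin 23.44° × sin 257.9° = -0.38895, so δ = -22.889°.
At local noon the hour angle is zero, so the zenith angle equals |φ − δ| = |-18.6° − (-22.889°)| = 4.289°.
Elevation = 90° − 4.289° = 85.7°.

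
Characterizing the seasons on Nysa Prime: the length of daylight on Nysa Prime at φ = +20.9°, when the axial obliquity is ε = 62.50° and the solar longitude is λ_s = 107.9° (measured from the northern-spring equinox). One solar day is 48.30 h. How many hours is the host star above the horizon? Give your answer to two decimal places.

Solar declination: sin δ = sin ε · sin λ_s = sin 62.50° × sin 107.9° = 0.84407, so δ = +57.573°.
cos H₀ = −tan φ · tan δ = −tan(+20.9°) × tan(+57.573°) = -0.6011, so H₀ = 2.2157 rad = 126.95°.
Daylight = 2H₀/(2π) × 48.30 h = (2.2157/π) × 48.30 = 34.06 h.

34.06 h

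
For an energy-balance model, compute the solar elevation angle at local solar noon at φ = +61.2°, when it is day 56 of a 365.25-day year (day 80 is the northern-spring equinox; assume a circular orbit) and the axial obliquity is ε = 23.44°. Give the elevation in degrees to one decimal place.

Solar longitude: λ_s = 360° × (56 − 80)/365.25 = -23.655°, i.e. -23.655° + 360° = 336.345°.
sin δ = sin 23.44° × sin 336.345° = -0.15960, so δ = -9.184°.
At local noon the hour angle is zero, so the zenith angle equals |φ − δ| = |+61.2° − (-9.184°)| = 70.384°.
Elevation = 90° − 70.384° = 19.6°.

19.6°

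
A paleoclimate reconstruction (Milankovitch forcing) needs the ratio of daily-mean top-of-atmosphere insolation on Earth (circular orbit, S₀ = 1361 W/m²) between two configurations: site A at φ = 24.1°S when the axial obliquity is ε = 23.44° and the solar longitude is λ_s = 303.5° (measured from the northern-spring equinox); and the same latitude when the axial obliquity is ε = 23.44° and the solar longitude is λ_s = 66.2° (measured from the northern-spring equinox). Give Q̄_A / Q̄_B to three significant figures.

— Configuration A (φ=-24.1°):
Solar declination: sin δ = sin ε · sin λ_s = sin 23.44° × sin 303.5° = -0.33171, so δ = -19.373°.
cos H₀ = −tan(-24.1°) tan(-19.373°) = -0.1573, H₀ = 1.7287 rad.
Bracket: H₀ sin φ sin δ + cos φ cos δ sin H₀ = 1.7287×-0.40833×-0.33171 + 0.91283×0.94338×0.98755 = 0.234147 + 0.850424 = 1.084571.
Q̄ = (S₀/π) × [bracket] = (1361/π) × 1.084571 = 469.86 W/m².
— Configuration B (φ=-24.1°):
Solar declination: sin δ = sin ε · sin λ_s = sin 23.44° × sin 66.2° = 0.36396, so δ = +21.344°.
cos H₀ = −tan(-24.1°) tan(+21.344°) = 0.1748, H₀ = 1.3951 rad.
Bracket: H₀ sin φ sin δ + cos φ cos δ sin H₀ = 1.3951×-0.40833×0.36396 + 0.91283×0.93141×0.98460 = -0.207334 + 0.837126 = 0.629792.
Q̄ = (S₀/π) × [bracket] = (1361/π) × 0.629792 = 272.84 W/m².
Ratio Q̄_A / Q̄_B = 469.86 / 272.84 = 1.722.

Q̄_A / Q̄_B ≈ 1.72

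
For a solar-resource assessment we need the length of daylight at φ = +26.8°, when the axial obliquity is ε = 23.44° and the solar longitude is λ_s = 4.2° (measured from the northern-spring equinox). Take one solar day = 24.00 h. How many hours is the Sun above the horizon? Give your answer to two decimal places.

Solar declination: sin δ = sin ε · sin λ_s = sin 23.44° × sin 4.2° = 0.02913, so δ = +1.669°.
cos H₀ = −tan φ · tan δ = −tan(+26.8°) × tan(+1.669°) = -0.0147, so H₀ = 1.5855 rad = 90.84°.
Daylight = 2H₀/(2π) × 24.00 h = (1.5855/π) × 24.00 = 12.11 h.

12.11 h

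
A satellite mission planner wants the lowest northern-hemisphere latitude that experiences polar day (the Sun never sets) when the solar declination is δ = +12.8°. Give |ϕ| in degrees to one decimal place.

Polar day requires cos h₀ = −tan ϕ tan δ ≤ −1, i.e. tan ϕ tan δ ≥ 1.
The boundary is |tan ϕ| · |tan δ| = 1, so |ϕ| = 90° − |δ| = 90° − 12.8° = 77.2° in the northern hemisphere.

|ϕ| = 77.2°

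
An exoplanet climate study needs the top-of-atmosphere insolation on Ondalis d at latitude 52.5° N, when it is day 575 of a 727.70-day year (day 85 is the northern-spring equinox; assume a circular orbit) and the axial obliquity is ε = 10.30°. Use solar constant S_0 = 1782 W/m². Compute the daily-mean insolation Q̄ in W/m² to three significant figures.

Solar longitude: L_s = 360° × (575 − 85)/727.70 = 242.408°.
sin δ = sin 10.30° × sin 242.408° = -0.15847, so δ = -9.118°.
cos h₀ = −tan(+52.5°) tan(-9.118°) = 0.2092, h₀ = 1.3601 rad.
Bracket: h₀ sin ϕ sin δ + cos ϕ cos δ sin h₀ = 1.3601×0.79335×-0.15847 + 0.60876×0.98736×0.97788 = -0.170995 + 0.587770 = 0.416775.
Q̄ = (S_0/π) × [bracket] = (1782/π) × 0.416775 = 236.4 W/m².

Q̄ ≈ 236 W/m²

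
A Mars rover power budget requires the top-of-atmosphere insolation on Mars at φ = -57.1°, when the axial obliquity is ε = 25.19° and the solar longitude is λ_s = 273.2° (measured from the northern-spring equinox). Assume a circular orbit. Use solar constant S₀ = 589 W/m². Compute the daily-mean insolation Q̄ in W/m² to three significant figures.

Q̄ ≈ 223 W/m²

Solar declination: sin δ = sin ε · sin λ_s = sin 25.19° × sin 273.2° = -0.42496, so δ = -25.148°.
cos H₀ = −tan(-57.1°) tan(-25.148°) = -0.7257, H₀ = 2.3828 rad.
Bracket: H₀ sin φ sin δ + cos φ cos δ sin H₀ = 2.3828×-0.83962×-0.42496 + 0.54317×0.90521×0.68804 = 0.850195 + 0.338298 = 1.188493.
Q̄ = (S₀/π) × [bracket] = (589/π) × 1.188493 = 222.8 W/m².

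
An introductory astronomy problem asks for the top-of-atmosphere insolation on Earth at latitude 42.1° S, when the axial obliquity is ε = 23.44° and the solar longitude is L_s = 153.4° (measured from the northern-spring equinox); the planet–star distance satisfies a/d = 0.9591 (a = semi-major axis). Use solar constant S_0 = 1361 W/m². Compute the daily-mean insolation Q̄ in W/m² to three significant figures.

Solar declination: sin δ = sin ε · sin L_s = sin 23.44° × sin 153.4° = 0.17811, so δ = +10.260°.
cos h₀ = −tan(-42.1°) tan(+10.260°) = 0.1636, h₀ = 1.4065 rad.
Bracket: h₀ sin ϕ sin δ + cos ϕ cos δ sin h₀ = 1.4065×-0.67043×0.17811 + 0.74198×0.98401×0.98653 = -0.167951 + 0.720281 = 0.552330.
Inverse-square distance factor (a/d)² = 0.9591² = 0.919873.
Q̄ = (S_0/π) × 0.919873 × [bracket] = (1361/π) × 0.919873 × 0.552330 = 220.1 W/m².

Q̄ ≈ 220 W/m²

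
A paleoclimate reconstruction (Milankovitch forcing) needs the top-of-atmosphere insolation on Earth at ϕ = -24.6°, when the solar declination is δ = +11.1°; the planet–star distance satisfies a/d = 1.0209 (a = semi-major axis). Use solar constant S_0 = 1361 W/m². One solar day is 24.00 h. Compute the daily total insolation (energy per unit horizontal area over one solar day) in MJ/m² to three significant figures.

cos h₀ = −tan(-24.6°) tan(+11.100°) = 0.0898, h₀ = 1.4809 rad.
Bracket: h₀ sin ϕ sin δ + cos ϕ cos δ sin h₀ = 1.4809×-0.41628×0.19252 + 0.90924×0.98129×0.99596 = -0.118683 + 0.888624 = 0.769941.
Inverse-square distance factor (a/d)² = 1.0209² = 1.042237.
Q̄ = (S_0/π) × 1.042237 × [bracket] = (1361/π) × 1.042237 × 0.769941 = 347.64 W/m².
Daily total = Q̄ × 24.00 h × 3600 s/h = 347.64 × 24.00 × 3600 / 10⁶ = 30.04 MJ/m².

30.0 MJ/m²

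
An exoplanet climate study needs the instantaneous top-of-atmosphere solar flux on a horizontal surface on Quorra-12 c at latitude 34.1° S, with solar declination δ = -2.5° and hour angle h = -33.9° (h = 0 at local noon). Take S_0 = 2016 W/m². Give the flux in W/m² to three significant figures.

cos θ_z = sin ϕ sin δ + cos ϕ cos δ cos h = 0.024455 + 0.686646 = 0.711101.
Flux = S_0 · cos θ_z = 2016 × 0.711101 = 1434 W/m².

1.43e+03 W/m²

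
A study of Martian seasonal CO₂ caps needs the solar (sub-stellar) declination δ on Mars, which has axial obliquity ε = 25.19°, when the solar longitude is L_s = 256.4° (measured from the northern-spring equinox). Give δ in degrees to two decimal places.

sin δ = sin ε · sin L_s = sin 25.19° × sin 256.4° = -0.413687.
δ = arcsin(-0.413687) = -24.44°.

δ = -24.44°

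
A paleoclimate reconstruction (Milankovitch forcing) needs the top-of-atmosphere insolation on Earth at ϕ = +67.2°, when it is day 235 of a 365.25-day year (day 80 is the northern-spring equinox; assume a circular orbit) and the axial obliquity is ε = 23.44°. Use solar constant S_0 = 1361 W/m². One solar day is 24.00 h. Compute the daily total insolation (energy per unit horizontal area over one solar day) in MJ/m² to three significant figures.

25.5 MJ/m²

Solar longitude: L_s = 360° × (235 − 80)/365.25 = 152.772°.
sin δ = sin 23.44° × sin 152.772° = 0.18200, so δ = +10.486°.
cos h₀ = −tan(+67.2°) tan(+10.486°) = -0.4403, h₀ = 2.0267 rad.
Bracket: h₀ sin ϕ sin δ + cos ϕ cos δ sin h₀ = 2.0267×0.92186×0.18200 + 0.38752×0.98330×0.89784 = 0.340037 + 0.342121 = 0.682158.
Q̄ = (S_0/π) × [bracket] = (1361/π) × 0.682158 = 295.52 W/m².
Daily total = Q̄ × 24.00 h × 3600 s/h = 295.52 × 24.00 × 3600 / 10⁶ = 25.53 MJ/m².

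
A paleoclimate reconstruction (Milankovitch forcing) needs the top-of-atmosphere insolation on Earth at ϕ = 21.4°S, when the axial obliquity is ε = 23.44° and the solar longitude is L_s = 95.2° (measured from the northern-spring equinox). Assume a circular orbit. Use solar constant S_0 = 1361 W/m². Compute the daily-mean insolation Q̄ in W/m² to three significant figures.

Q̄ ≈ 277 W/m²

Solar declination: sin δ = sin ε · sin L_s = sin 23.44° × sin 95.2° = 0.39615, so δ = +23.338°.
cos h₀ = −tan(-21.4°) tan(+23.338°) = 0.1691, h₀ = 1.4009 rad.
Bracket: h₀ sin ϕ sin δ + cos ϕ cos δ sin h₀ = 1.4009×-0.36488×0.39615 + 0.93106×0.91819×0.98560 = -0.202496 + 0.842580 = 0.640084.
Q̄ = (S_0/π) × [bracket] = (1361/π) × 0.640084 = 277.3 W/m².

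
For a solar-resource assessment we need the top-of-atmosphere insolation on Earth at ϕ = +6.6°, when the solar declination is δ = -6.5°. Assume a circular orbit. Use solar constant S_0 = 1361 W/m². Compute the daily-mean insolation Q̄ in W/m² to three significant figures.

Q̄ ≈ 419 W/m²

cos h₀ = −tan(+6.6°) tan(-6.500°) = 0.0132, h₀ = 1.5576 rad.
Bracket: h₀ sin ϕ sin δ + cos ϕ cos δ sin h₀ = 1.5576×0.11494×-0.11320 + 0.99337×0.99357×0.99991 = -0.020266 + 0.986894 = 0.966628.
Q̄ = (S_0/π) × [bracket] = (1361/π) × 0.966628 = 418.8 W/m².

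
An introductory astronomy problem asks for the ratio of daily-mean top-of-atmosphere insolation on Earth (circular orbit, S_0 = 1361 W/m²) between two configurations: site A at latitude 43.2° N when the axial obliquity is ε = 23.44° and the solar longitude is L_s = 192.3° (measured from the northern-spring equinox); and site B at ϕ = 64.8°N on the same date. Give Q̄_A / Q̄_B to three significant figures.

— Configuration A (ϕ=+43.2°):
Solar declination: sin δ = sin ε · sin L_s = sin 23.44° × sin 192.3° = -0.08474, so δ = -4.861°.
cos h₀ = −tan(+43.2°) tan(-4.861°) = 0.0799, h₀ = 1.4908 rad.
Bracket: h₀ sin ϕ sin δ + cos ϕ cos δ sin h₀ = 1.4908×0.68455×-0.08474 + 0.72897×0.99640×0.99681 = -0.086479 + 0.724029 = 0.637550.
Q̄ = (S_0/π) × [bracket] = (1361/π) × 0.637550 = 276.20 W/m².
— Configuration B (ϕ=+64.8°):
cos h₀ = −tan(+64.8°) tan(-4.861°) = 0.1807, h₀ = 1.3891 rad.
Bracket: h₀ sin ϕ sin δ + cos ϕ cos δ sin h₀ = 1.3891×0.90483×-0.08474 + 0.42578×0.99640×0.98353 = -0.106510 + 0.417260 = 0.310750.
Q̄ = (S_0/π) × [bracket] = (1361/π) × 0.310750 = 134.62 W/m².
Ratio Q̄_A / Q̄_B = 276.20 / 134.62 = 2.052.

Q̄_A / Q̄_B ≈ 2.05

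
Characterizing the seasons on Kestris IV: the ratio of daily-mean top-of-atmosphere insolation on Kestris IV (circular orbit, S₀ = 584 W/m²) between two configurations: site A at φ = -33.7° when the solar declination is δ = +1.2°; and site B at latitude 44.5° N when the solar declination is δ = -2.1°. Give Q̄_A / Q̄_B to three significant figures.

Q̄_A / Q̄_B ≈ 1.21

— Configuration A (φ=-33.7°):
cos H₀ = −tan(-33.7°) tan(+1.200°) = 0.0140, H₀ = 1.5568 rad.
Bracket: H₀ sin φ sin δ + cos φ cos δ sin H₀ = 1.5568×-0.55484×0.02094 + 0.83195×0.99978×0.99990 = -0.018087 + 0.831684 = 0.813597.
Q̄ = (S₀/π) × [bracket] = (584/π) × 0.813597 = 151.24 W/m².
— Configuration B (φ=+44.5°):
cos H₀ = −tan(+44.5°) tan(-2.100°) = 0.0360, H₀ = 1.5348 rad.
Bracket: H₀ sin φ sin δ + cos φ cos δ sin H₀ = 1.5348×0.70091×-0.03664 + 0.71325×0.99933×0.99935 = -0.039416 + 0.712309 = 0.672893.
Q̄ = (S₀/π) × [bracket] = (584/π) × 0.672893 = 125.09 W/m².
Ratio Q̄_A / Q̄_B = 151.24 / 125.09 = 1.209.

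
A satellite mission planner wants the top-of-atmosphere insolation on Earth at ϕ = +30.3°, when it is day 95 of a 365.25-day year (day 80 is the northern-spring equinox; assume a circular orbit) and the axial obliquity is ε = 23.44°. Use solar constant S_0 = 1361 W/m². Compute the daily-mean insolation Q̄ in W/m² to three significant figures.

Solar longitude: L_s = 360° × (95 − 80)/365.25 = 14.784°.
sin δ = sin 23.44° × sin 14.784° = 0.10151, so δ = +5.826°.
cos h₀ = −tan(+30.3°) tan(+5.826°) = -0.0596, h₀ = 1.6305 rad.
Bracket: h₀ sin ϕ sin δ + cos ϕ cos δ sin h₀ = 1.6305×0.50453×0.10151 + 0.86340×0.99483×0.99822 = 0.083506 + 0.857407 = 0.940913.
Q̄ = (S_0/π) × [bracket] = (1361/π) × 0.940913 = 407.6 W/m².

Q̄ ≈ 408 W/m²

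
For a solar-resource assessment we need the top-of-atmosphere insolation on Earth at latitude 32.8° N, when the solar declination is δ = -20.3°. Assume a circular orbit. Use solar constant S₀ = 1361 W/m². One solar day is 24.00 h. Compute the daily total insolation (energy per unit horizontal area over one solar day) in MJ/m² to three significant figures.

19.3 MJ/m²

cos H₀ = −tan(+32.8°) tan(-20.300°) = 0.2384, H₀ = 1.3301 rad.
Bracket: H₀ sin φ sin δ + cos φ cos δ sin H₀ = 1.3301×0.54171×-0.34694 + 0.84057×0.93789×0.97117 = -0.249980 + 0.765634 = 0.515654.
Q̄ = (S₀/π) × [bracket] = (1361/π) × 0.515654 = 223.39 W/m².
Daily total = Q̄ × 24.00 h × 3600 s/h = 223.39 × 24.00 × 3600 / 10⁶ = 19.30 MJ/m².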